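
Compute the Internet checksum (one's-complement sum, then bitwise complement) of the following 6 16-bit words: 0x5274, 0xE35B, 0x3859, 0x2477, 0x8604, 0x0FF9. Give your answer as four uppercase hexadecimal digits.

D761

One's-complement addition (fold any carry out of bit 15 back into bit 0):
  0x5274 + 0xE35B = 0x135CF → wrap carry → 0x35D0
  0x35D0 + 0x3859 = 0x06E29
  0x6E29 + 0x2477 = 0x092A0
  0x92A0 + 0x8604 = 0x118A4 → wrap carry → 0x18A5
  0x18A5 + 0x0FF9 = 0x0289E
One's-complement sum = 0x289E.
Checksum = ~0x289E & 0xFFFF = 0xD761.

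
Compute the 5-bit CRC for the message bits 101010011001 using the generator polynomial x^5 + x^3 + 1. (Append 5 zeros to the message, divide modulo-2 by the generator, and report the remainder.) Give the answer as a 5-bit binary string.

Append 5 zeros: 10101001100100000. Divide by 101001 (XOR where the leading bit is 1):
  pos 0: 101010 XOR 101001 = 000011
  pos 4: 110110 XOR 101001 = 011111
  pos 5: 111110 XOR 101001 = 010111
  pos 6: 101111 XOR 101001 = 000110
  pos 9: 110000 XOR 101001 = 011001
  pos 10: 110010 XOR 101001 = 011011
  pos 11: 110110 XOR 101001 = 011111
Remainder (last 5 bits) = 11111. This is the CRC / FCS.

11111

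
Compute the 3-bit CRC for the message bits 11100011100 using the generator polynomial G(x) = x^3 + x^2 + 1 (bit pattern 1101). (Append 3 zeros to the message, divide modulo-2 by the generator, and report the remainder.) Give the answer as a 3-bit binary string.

110

Append 3 zeros: 11100011100000. Divide by 1101 (XOR where the leading bit is 1):
  pos 0: 1110 XOR 1101 = 0011
  pos 2: 1100 XOR 1101 = 0001
  pos 5: 1111 XOR 1101 = 0010
  pos 7: 1000 XOR 1101 = 0101
  pos 8: 1010 XOR 1101 = 0111
  pos 9: 1110 XOR 1101 = 0011
Remainder (last 3 bits) = 110. This is the CRC / FCS.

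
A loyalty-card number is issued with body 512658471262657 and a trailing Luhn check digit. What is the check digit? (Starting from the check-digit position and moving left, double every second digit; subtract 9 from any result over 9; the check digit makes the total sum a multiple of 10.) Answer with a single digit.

2

Partial digits right→left: 7 5 6 2 6 2 1 7 4 8 5 6 2 1 5
Double every second digit counting from the check-digit position (so the 1st, 3rd, 5th, ... of the partial from the right).
  doubled (with −9 where >9): 5 3 3 2 8 1 4 1 → sum 27
  kept as-is: 5 2 2 7 8 6 1 → sum 31
Total = 27 + 31 = 58.
Check digit = (10 − (58 mod 10)) mod 10 = 2.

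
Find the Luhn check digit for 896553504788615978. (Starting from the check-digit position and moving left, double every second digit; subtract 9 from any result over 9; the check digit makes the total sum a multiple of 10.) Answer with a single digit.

Partial digits right→left: 8 7 9 5 1 6 8 8 7 4 0 5 3 5 5 6 9 8
Double every second digit counting from the check-digit position (so the 1st, 3rd, 5th, ... of the partial from the right).
  doubled (with −9 where >9): 7 9 2 7 5 0 6 1 9 → sum 46
  kept as-is: 7 5 6 8 4 5 5 6 8 → sum 54
Total = 46 + 54 = 100.
Check digit = (10 − (100 mod 10)) mod 10 = 0.

0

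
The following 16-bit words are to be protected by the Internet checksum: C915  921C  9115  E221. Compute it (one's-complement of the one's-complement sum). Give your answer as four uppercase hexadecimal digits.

3196

One's-complement addition (fold any carry out of bit 15 back into bit 0):
  0xC915 + 0x921C = 0x15B31 → wrap carry → 0x5B32
  0x5B32 + 0x9115 = 0x0EC47
  0xEC47 + 0xE221 = 0x1CE68 → wrap carry → 0xCE69
One's-complement sum = 0xCE69.
Checksum = ~0xCE69 & 0xFFFF = 0x3196.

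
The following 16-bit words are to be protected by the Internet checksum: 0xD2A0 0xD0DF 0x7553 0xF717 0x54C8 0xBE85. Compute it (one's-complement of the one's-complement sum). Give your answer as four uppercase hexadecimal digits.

One's-complement addition (fold any carry out of bit 15 back into bit 0):
  0xD2A0 + 0xD0DF = 0x1A37F → wrap carry → 0xA380
  0xA380 + 0x7553 = 0x118D3 → wrap carry → 0x18D4
  0x18D4 + 0xF717 = 0x10FEB → wrap carry → 0x0FEC
  0x0FEC + 0x54C8 = 0x064B4
  0x64B4 + 0xBE85 = 0x12339 → wrap carry → 0x233A
One's-complement sum = 0x233A.
Checksum = ~0x233A & 0xFFFF = 0xDCC5.

DCC5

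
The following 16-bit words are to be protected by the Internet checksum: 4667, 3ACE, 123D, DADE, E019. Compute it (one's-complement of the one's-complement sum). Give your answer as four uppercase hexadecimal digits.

One's-complement addition (fold any carry out of bit 15 back into bit 0):
  0x4667 + 0x3ACE = 0x08135
  0x8135 + 0x123D = 0x09372
  0x9372 + 0xDADE = 0x16E50 → wrap carry → 0x6E51
  0x6E51 + 0xE019 = 0x14E6A → wrap carry → 0x4E6B
One's-complement sum = 0x4E6B.
Checksum = ~0x4E6B & 0xFFFF = 0xB194.

B194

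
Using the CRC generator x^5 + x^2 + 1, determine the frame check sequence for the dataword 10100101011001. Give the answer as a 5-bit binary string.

10001

Append 5 zeros: 1010010101100100000. Divide by 100101 (XOR where the leading bit is 1):
  pos 0: 101001 XOR 100101 = 001100
  pos 2: 110001 XOR 100101 = 010100
  pos 3: 101000 XOR 100101 = 001101
  pos 5: 110111 XOR 100101 = 010010
  pos 6: 100100 XOR 100101 = 000001
  pos 11: 101000 XOR 100101 = 001101
  pos 13: 110100 XOR 100101 = 010001
Remainder (last 5 bits) = 10001. This is the CRC / FCS.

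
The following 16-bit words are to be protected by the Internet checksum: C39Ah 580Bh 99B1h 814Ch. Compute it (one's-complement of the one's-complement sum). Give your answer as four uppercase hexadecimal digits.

One's-complement addition (fold any carry out of bit 15 back into bit 0):
  0xC39A + 0x580B = 0x11BA5 → wrap carry → 0x1BA6
  0x1BA6 + 0x99B1 = 0x0B557
  0xB557 + 0x814C = 0x136A3 → wrap carry → 0x36A4
One's-complement sum = 0x36A4.
Checksum = ~0x36A4 & 0xFFFF = 0xC95B.

C95B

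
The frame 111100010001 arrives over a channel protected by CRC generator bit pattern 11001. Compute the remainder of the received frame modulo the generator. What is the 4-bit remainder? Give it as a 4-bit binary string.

0100

Modulo-2 division of 111100010001 by 11001:
  pos 0: 11110 XOR 11001 = 00111
  pos 2: 11100 XOR 11001 = 00101
  pos 4: 10110 XOR 11001 = 01111
  pos 5: 11110 XOR 11001 = 00111
  pos 7: 11101 XOR 11001 = 00100
Remainder = 0100 (nonzero — an error is detected).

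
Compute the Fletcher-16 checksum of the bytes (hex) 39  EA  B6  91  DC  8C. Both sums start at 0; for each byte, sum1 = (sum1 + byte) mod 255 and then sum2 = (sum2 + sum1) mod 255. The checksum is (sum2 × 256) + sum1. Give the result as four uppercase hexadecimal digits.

Running sums (mod 255):
  after byte 0 (39): sum1=57, sum2=57
  after byte 1 (EA): sum1=36, sum2=93
  after byte 2 (B6): sum1=218, sum2=56
  after byte 3 (91): sum1=108, sum2=164
  after byte 4 (DC): sum1=73, sum2=237
  after byte 5 (8C): sum1=213, sum2=195
Checksum = sum2·256 + sum1 = 195·256 + 213 = 50133 = 0xC3D5.

C3D5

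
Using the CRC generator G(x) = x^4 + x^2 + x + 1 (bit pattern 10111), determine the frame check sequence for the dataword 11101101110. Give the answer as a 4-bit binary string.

1100

Append 4 zeros: 111011011100000. Divide by 10111 (XOR where the leading bit is 1):
  pos 0: 11101 XOR 10111 = 01010
  pos 1: 10101 XOR 10111 = 00010
  pos 4: 10011 XOR 10111 = 00100
  pos 6: 10010 XOR 10111 = 00101
  pos 8: 10100 XOR 10111 = 00011
Remainder (last 4 bits) = 1100. This is the CRC / FCS.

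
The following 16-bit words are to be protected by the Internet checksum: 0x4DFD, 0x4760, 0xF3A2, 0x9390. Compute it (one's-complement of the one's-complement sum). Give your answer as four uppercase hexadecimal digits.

E36E

One's-complement addition (fold any carry out of bit 15 back into bit 0):
  0x4DFD + 0x4760 = 0x0955D
  0x955D + 0xF3A2 = 0x188FF → wrap carry → 0x8900
  0x8900 + 0x9390 = 0x11C90 → wrap carry → 0x1C91
One's-complement sum = 0x1C91.
Checksum = ~0x1C91 & 0xFFFF = 0xE36E.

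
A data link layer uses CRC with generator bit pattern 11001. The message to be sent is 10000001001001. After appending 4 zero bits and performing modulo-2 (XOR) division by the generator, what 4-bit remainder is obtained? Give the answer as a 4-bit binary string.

Append 4 zeros: 100000010010010000. Divide by 11001 (XOR where the leading bit is 1):
  pos 0: 10000 XOR 11001 = 01001
  pos 1: 10010 XOR 11001 = 01011
  pos 2: 10110 XOR 11001 = 01111
  pos 3: 11111 XOR 11001 = 00110
  pos 5: 11000 XOR 11001 = 00001
  pos 9: 11001 XOR 11001 = 00000
Remainder (last 4 bits) = 0000. This is the CRC / FCS.

0000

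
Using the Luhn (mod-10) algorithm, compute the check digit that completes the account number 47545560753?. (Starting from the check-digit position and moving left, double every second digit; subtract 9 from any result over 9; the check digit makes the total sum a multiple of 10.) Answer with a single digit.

5

Partial digits right→left: 3 5 7 0 6 5 5 4 5 7 4
Double every second digit counting from the check-digit position (so the 1st, 3rd, 5th, ... of the partial from the right).
  doubled (with −9 where >9): 6 5 3 1 1 8 → sum 24
  kept as-is: 5 0 5 4 7 → sum 21
Total = 24 + 21 = 45.
Check digit = (10 − (45 mod 10)) mod 10 = 5.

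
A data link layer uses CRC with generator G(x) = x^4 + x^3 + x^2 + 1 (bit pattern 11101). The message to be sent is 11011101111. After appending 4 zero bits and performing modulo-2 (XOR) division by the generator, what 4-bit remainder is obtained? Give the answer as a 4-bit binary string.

Append 4 zeros: 110111011110000. Divide by 11101 (XOR where the leading bit is 1):
  pos 0: 11011 XOR 11101 = 00110
  pos 2: 11010 XOR 11101 = 00111
  pos 4: 11111 XOR 11101 = 00010
  pos 7: 10110 XOR 11101 = 01011
  pos 8: 10110 XOR 11101 = 01011
  pos 9: 10110 XOR 11101 = 01011
  pos 10: 10110 XOR 11101 = 01011
Remainder (last 4 bits) = 1011. This is the CRC / FCS.

1011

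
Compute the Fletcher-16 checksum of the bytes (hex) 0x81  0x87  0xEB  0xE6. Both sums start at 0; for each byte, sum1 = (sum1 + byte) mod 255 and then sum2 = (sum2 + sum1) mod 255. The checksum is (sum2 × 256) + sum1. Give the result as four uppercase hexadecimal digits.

Running sums (mod 255):
  after byte 0 (0x81): sum1=129, sum2=129
  after byte 1 (0x87): sum1=9, sum2=138
  after byte 2 (0xEB): sum1=244, sum2=127
  after byte 3 (0xE6): sum1=219, sum2=91
Checksum = sum2·256 + sum1 = 91·256 + 219 = 23515 = 0x5BDB.

5BDB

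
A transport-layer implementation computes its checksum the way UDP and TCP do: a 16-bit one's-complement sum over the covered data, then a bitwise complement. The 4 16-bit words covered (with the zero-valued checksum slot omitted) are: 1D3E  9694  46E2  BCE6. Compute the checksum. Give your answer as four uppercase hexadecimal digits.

4864

One's-complement addition (fold any carry out of bit 15 back into bit 0):
  0x1D3E + 0x9694 = 0x0B3D2
  0xB3D2 + 0x46E2 = 0x0FAB4
  0xFAB4 + 0xBCE6 = 0x1B79A → wrap carry → 0xB79B
One's-complement sum = 0xB79B.
Checksum = ~0xB79B & 0xFFFF = 0x4864.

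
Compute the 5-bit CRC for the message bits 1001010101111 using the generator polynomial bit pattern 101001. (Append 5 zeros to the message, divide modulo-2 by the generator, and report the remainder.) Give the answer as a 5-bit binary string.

11010

Append 5 zeros: 100101010111100000. Divide by 101001 (XOR where the leading bit is 1):
  pos 0: 100101 XOR 101001 = 001100
  pos 2: 110001 XOR 101001 = 011000
  pos 3: 110000 XOR 101001 = 011001
  pos 4: 110011 XOR 101001 = 011010
  pos 5: 110101 XOR 101001 = 011100
  pos 6: 111001 XOR 101001 = 010000
  pos 7: 100001 XOR 101001 = 001000
  pos 9: 100000 XOR 101001 = 001001
  pos 11: 100100 XOR 101001 = 001101
Remainder (last 5 bits) = 11010. This is the CRC / FCS.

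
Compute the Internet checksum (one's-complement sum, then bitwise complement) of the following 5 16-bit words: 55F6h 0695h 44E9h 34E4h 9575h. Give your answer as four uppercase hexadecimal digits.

9431

One's-complement addition (fold any carry out of bit 15 back into bit 0):
  0x55F6 + 0x0695 = 0x05C8B
  0x5C8B + 0x44E9 = 0x0A174
  0xA174 + 0x34E4 = 0x0D658
  0xD658 + 0x9575 = 0x16BCD → wrap carry → 0x6BCE
One's-complement sum = 0x6BCE.
Checksum = ~0x6BCE & 0xFFFF = 0x9431.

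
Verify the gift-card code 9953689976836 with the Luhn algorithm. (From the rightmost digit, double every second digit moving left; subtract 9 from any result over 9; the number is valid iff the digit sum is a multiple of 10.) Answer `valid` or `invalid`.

From the right, keep odd positions and double even positions (subtract 9 from any doubled value over 9):
  doubled (positions 2,4,...): 6 3 9 7 6 9 → sum 40
  kept (positions 1,3,...): 6 8 7 9 6 5 9 → sum 50
Total = 90.
90 mod 10 = 0, so the number is valid.

valid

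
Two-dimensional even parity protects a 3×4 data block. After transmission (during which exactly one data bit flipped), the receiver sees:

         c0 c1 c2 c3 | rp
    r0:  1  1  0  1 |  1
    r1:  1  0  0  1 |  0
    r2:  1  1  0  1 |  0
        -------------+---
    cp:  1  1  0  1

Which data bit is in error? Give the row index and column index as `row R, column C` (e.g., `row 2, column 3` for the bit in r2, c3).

row 2, column 1

Recompute each row's even parity and compare to rp:
  r0: data parity 1, sent rp 1 → ok
  r1: data parity 0, sent rp 0 → ok
  r2: data parity 1, sent rp 0 → mismatch
Recompute each column's even parity and compare to cp:
  c0: data parity 1, sent cp 1 → ok
  c1: data parity 0, sent cp 1 → mismatch
  c2: data parity 0, sent cp 0 → ok
  c3: data parity 1, sent cp 1 → ok
Exactly one row (r2) and one column (c1) fail → the flipped bit is at their intersection.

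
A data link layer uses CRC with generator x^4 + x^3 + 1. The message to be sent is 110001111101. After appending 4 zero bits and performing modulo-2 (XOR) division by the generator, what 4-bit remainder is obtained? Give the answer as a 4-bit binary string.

1101

Append 4 zeros: 1100011111010000. Divide by 11001 (XOR where the leading bit is 1):
  pos 0: 11000 XOR 11001 = 00001
  pos 4: 11111 XOR 11001 = 00110
  pos 6: 11010 XOR 11001 = 00011
  pos 9: 11100 XOR 11001 = 00101
  pos 11: 10100 XOR 11001 = 01101
Remainder (last 4 bits) = 1101. This is the CRC / FCS.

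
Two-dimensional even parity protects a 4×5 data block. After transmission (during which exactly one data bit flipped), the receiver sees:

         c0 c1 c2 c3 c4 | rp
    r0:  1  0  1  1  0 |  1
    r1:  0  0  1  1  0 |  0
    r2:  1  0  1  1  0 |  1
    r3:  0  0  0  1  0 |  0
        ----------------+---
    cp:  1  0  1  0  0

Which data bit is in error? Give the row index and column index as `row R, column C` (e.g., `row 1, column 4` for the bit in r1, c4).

Recompute each row's even parity and compare to rp:
  r0: data parity 1, sent rp 1 → ok
  r1: data parity 0, sent rp 0 → ok
  r2: data parity 1, sent rp 1 → ok
  r3: data parity 1, sent rp 0 → mismatch
Recompute each column's even parity and compare to cp:
  c0: data parity 0, sent cp 1 → mismatch
  c1: data parity 0, sent cp 0 → ok
  c2: data parity 1, sent cp 1 → ok
  c3: data parity 0, sent cp 0 → ok
  c4: data parity 0, sent cp 0 → ok
Exactly one row (r3) and one column (c0) fail → the flipped bit is at their intersection.

row 3, column 0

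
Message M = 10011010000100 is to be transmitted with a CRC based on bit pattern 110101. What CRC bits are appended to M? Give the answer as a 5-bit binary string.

Append 5 zeros: 1001101000010000000. Divide by 110101 (XOR where the leading bit is 1):
  pos 0: 100110 XOR 110101 = 010011
  pos 1: 100111 XOR 110101 = 010010
  pos 2: 100100 XOR 110101 = 010001
  pos 3: 100010 XOR 110101 = 010111
  pos 4: 101110 XOR 110101 = 011011
  pos 5: 110110 XOR 110101 = 000011
  pos 9: 111000 XOR 110101 = 001101
  pos 11: 110100 XOR 110101 = 000001
Remainder (last 5 bits) = 00100. This is the CRC / FCS.

00100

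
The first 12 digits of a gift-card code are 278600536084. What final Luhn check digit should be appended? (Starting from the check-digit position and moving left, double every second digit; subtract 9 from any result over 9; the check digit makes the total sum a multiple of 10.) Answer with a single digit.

9

Partial digits right→left: 4 8 0 6 3 5 0 0 6 8 7 2
Double every second digit counting from the check-digit position (so the 1st, 3rd, 5th, ... of the partial from the right).
  doubled (with −9 where >9): 8 0 6 0 3 5 → sum 22
  kept as-is: 8 6 5 0 8 2 → sum 29
Total = 22 + 29 = 51.
Check digit = (10 − (51 mod 10)) mod 10 = 9.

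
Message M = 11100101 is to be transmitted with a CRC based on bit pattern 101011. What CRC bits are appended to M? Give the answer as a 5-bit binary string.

Append 5 zeros: 1110010100000. Divide by 101011 (XOR where the leading bit is 1):
  pos 0: 111001 XOR 101011 = 010010
  pos 1: 100100 XOR 101011 = 001111
  pos 3: 111110 XOR 101011 = 010101
  pos 4: 101010 XOR 101011 = 000001
Remainder (last 5 bits) = 01000. This is the CRC / FCS.

01000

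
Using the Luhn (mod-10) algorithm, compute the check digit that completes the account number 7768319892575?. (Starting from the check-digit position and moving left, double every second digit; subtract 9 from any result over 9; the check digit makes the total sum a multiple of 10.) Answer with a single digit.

Partial digits right→left: 5 7 5 2 9 8 9 1 3 8 6 7 7
Double every second digit counting from the check-digit position (so the 1st, 3rd, 5th, ... of the partial from the right).
  doubled (with −9 where >9): 1 1 9 9 6 3 5 → sum 34
  kept as-is: 7 2 8 1 8 7 → sum 33
Total = 34 + 33 = 67.
Check digit = (10 − (67 mod 10)) mod 10 = 3.

3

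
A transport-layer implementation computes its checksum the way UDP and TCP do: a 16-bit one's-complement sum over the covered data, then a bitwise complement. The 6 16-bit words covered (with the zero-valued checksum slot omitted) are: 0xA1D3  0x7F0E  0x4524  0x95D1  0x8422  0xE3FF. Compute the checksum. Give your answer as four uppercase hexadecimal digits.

One's-complement addition (fold any carry out of bit 15 back into bit 0):
  0xA1D3 + 0x7F0E = 0x120E1 → wrap carry → 0x20E2
  0x20E2 + 0x4524 = 0x06606
  0x6606 + 0x95D1 = 0x0FBD7
  0xFBD7 + 0x8422 = 0x17FF9 → wrap carry → 0x7FFA
  0x7FFA + 0xE3FF = 0x163F9 → wrap carry → 0x63FA
One's-complement sum = 0x63FA.
Checksum = ~0x63FA & 0xFFFF = 0x9C05.

9C05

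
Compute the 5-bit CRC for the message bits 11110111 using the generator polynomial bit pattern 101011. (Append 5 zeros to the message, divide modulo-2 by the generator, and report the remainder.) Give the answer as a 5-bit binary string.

00010

Append 5 zeros: 1111011100000. Divide by 101011 (XOR where the leading bit is 1):
  pos 0: 111101 XOR 101011 = 010110
  pos 1: 101101 XOR 101011 = 000110
  pos 4: 110100 XOR 101011 = 011111
  pos 5: 111110 XOR 101011 = 010101
  pos 6: 101010 XOR 101011 = 000001
Remainder (last 5 bits) = 00010. This is the CRC / FCS.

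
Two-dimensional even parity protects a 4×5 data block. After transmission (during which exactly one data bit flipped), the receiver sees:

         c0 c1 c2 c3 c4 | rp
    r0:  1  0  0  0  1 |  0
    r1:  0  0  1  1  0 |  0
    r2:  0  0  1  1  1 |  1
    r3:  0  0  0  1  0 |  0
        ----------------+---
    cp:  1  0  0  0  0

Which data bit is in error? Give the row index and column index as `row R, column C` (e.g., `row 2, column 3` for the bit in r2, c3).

Recompute each row's even parity and compare to rp:
  r0: data parity 0, sent rp 0 → ok
  r1: data parity 0, sent rp 0 → ok
  r2: data parity 1, sent rp 1 → ok
  r3: data parity 1, sent rp 0 → mismatch
Recompute each column's even parity and compare to cp:
  c0: data parity 1, sent cp 1 → ok
  c1: data parity 0, sent cp 0 → ok
  c2: data parity 0, sent cp 0 → ok
  c3: data parity 1, sent cp 0 → mismatch
  c4: data parity 0, sent cp 0 → ok
Exactly one row (r3) and one column (c3) fail → the flipped bit is at their intersection.

row 3, column 3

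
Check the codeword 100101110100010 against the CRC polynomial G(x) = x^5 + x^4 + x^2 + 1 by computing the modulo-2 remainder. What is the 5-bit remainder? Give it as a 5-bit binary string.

Modulo-2 division of 100101110100010 by 110101:
  pos 0: 100101 XOR 110101 = 010000
  pos 1: 100001 XOR 110101 = 010100
  pos 2: 101001 XOR 110101 = 011100
  pos 3: 111000 XOR 110101 = 001101
  pos 5: 110110 XOR 110101 = 000011
  pos 9: 110010 XOR 110101 = 000111
Remainder = 00111 (nonzero — an error is detected).

00111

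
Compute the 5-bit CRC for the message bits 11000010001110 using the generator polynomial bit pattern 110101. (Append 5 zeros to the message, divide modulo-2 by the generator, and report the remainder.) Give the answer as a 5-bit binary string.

Append 5 zeros: 1100001000111000000. Divide by 110101 (XOR where the leading bit is 1):
  pos 0: 110000 XOR 110101 = 000101
  pos 3: 101100 XOR 110101 = 011001
  pos 4: 110010 XOR 110101 = 000111
  pos 7: 111111 XOR 110101 = 001010
  pos 9: 101000 XOR 110101 = 011101
  pos 10: 111010 XOR 110101 = 001111
  pos 12: 111100 XOR 110101 = 001001
Remainder (last 5 bits) = 10010. This is the CRC / FCS.

10010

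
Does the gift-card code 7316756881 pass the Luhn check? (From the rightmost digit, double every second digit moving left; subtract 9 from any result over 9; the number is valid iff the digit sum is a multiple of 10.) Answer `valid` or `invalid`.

From the right, keep odd positions and double even positions (subtract 9 from any doubled value over 9):
  doubled (positions 2,4,...): 7 3 5 2 5 → sum 22
  kept (positions 1,3,...): 1 8 5 6 3 → sum 23
Total = 45.
45 mod 10 = 5, so the number is invalid.

invalid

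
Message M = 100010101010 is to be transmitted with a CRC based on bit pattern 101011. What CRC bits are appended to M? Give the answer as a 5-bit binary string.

10011

Append 5 zeros: 10001010101000000. Divide by 101011 (XOR where the leading bit is 1):
  pos 0: 100010 XOR 101011 = 001001
  pos 2: 100110 XOR 101011 = 001101
  pos 4: 110110 XOR 101011 = 011101
  pos 5: 111011 XOR 101011 = 010000
  pos 6: 100000 XOR 101011 = 001011
  pos 8: 101100 XOR 101011 = 000111
  pos 11: 111000 XOR 101011 = 010011
Remainder (last 5 bits) = 10011. This is the CRC / FCS.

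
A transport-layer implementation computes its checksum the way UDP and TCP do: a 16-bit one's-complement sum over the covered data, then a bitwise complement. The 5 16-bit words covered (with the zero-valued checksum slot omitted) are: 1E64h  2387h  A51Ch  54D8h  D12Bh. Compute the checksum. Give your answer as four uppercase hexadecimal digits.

One's-complement addition (fold any carry out of bit 15 back into bit 0):
  0x1E64 + 0x2387 = 0x041EB
  0x41EB + 0xA51C = 0x0E707
  0xE707 + 0x54D8 = 0x13BDF → wrap carry → 0x3BE0
  0x3BE0 + 0xD12B = 0x10D0B → wrap carry → 0x0D0C
One's-complement sum = 0x0D0C.
Checksum = ~0x0D0C & 0xFFFF = 0xF2F3.

F2F3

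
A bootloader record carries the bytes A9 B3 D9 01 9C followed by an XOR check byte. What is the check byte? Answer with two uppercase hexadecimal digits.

XOR the bytes together:
  start with 0xA9
  0xA9 ⊕ 0xB3 = 0x1A
  0x1A ⊕ 0xD9 = 0xC3
  0xC3 ⊕ 0x01 = 0xC2
  0xC2 ⊕ 0x9C = 0x5E

5E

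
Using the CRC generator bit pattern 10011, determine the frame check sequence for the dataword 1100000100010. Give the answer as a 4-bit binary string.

Append 4 zeros: 11000001000100000. Divide by 10011 (XOR where the leading bit is 1):
  pos 0: 11000 XOR 10011 = 01011
  pos 1: 10110 XOR 10011 = 00101
  pos 3: 10101 XOR 10011 = 00110
  pos 5: 11000 XOR 10011 = 01011
  pos 6: 10110 XOR 10011 = 00101
  pos 8: 10110 XOR 10011 = 00101
  pos 10: 10100 XOR 10011 = 00111
  pos 12: 11100 XOR 10011 = 01111
Remainder (last 4 bits) = 1111. This is the CRC / FCS.

1111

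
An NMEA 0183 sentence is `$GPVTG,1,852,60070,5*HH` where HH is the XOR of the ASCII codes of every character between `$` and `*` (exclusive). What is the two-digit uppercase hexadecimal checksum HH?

XOR the ASCII codes of the payload characters:
  'G' = 0x47 → acc = 0x47
  'P' = 0x50 → acc = 0x17
  'V' = 0x56 → acc = 0x41
  'T' = 0x54 → acc = 0x15
  'G' = 0x47 → acc = 0x52
  ',' = 0x2C → acc = 0x7E
  '1' = 0x31 → acc = 0x4F
  ',' = 0x2C → acc = 0x63
  '8' = 0x38 → acc = 0x5B
  '5' = 0x35 → acc = 0x6E
  '2' = 0x32 → acc = 0x5C
  ',' = 0x2C → acc = 0x70
  '6' = 0x36 → acc = 0x46
  '0' = 0x30 → acc = 0x76
  '0' = 0x30 → acc = 0x46
  '7' = 0x37 → acc = 0x71
  '0' = 0x30 → acc = 0x41
  ',' = 0x2C → acc = 0x6D
  '5' = 0x35 → acc = 0x58
Checksum = 0x58.

58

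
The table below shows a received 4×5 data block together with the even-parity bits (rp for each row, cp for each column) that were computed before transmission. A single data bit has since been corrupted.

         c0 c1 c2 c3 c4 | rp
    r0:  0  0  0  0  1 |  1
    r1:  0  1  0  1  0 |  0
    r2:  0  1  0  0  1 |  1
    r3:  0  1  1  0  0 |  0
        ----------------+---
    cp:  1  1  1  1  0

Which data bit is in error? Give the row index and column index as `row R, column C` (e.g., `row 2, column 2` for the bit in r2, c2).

row 2, column 0

Recompute each row's even parity and compare to rp:
  r0: data parity 1, sent rp 1 → ok
  r1: data parity 0, sent rp 0 → ok
  r2: data parity 0, sent rp 1 → mismatch
  r3: data parity 0, sent rp 0 → ok
Recompute each column's even parity and compare to cp:
  c0: data parity 0, sent cp 1 → mismatch
  c1: data parity 1, sent cp 1 → ok
  c2: data parity 1, sent cp 1 → ok
  c3: data parity 1, sent cp 1 → ok
  c4: data parity 0, sent cp 0 → ok
Exactly one row (r2) and one column (c0) fail → the flipped bit is at their intersection.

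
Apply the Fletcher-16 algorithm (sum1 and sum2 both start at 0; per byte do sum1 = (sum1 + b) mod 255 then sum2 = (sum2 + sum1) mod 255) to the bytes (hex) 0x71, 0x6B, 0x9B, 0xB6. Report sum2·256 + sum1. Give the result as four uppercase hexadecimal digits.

Running sums (mod 255):
  after byte 0 (0x71): sum1=113, sum2=113
  after byte 1 (0x6B): sum1=220, sum2=78
  after byte 2 (0x9B): sum1=120, sum2=198
  after byte 3 (0xB6): sum1=47, sum2=245
Checksum = sum2·256 + sum1 = 245·256 + 47 = 62767 = 0xF52F.

F52F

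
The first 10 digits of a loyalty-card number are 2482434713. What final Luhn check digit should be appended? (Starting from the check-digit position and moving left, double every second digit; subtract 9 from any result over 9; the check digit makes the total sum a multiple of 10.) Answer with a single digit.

Partial digits right→left: 3 1 7 4 3 4 2 8 4 2
Double every second digit counting from the check-digit position (so the 1st, 3rd, 5th, ... of the partial from the right).
  doubled (with −9 where >9): 6 5 6 4 8 → sum 29
  kept as-is: 1 4 4 8 2 → sum 19
Total = 29 + 19 = 48.
Check digit = (10 − (48 mod 10)) mod 10 = 2.

2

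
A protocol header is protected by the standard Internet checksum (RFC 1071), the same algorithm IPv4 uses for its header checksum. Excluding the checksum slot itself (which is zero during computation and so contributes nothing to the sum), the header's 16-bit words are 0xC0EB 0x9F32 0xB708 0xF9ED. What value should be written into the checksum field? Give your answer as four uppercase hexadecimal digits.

One's-complement addition (fold any carry out of bit 15 back into bit 0):
  0xC0EB + 0x9F32 = 0x1601D → wrap carry → 0x601E
  0x601E + 0xB708 = 0x11726 → wrap carry → 0x1727
  0x1727 + 0xF9ED = 0x11114 → wrap carry → 0x1115
One's-complement sum = 0x1115.
Checksum = ~0x1115 & 0xFFFF = 0xEEEA.

EEEA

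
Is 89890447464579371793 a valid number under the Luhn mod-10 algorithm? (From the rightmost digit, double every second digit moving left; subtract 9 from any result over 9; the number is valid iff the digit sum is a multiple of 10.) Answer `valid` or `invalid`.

From the right, keep odd positions and double even positions (subtract 9 from any doubled value over 9):
  doubled (positions 2,4,...): 9 2 6 5 8 8 8 0 7 7 → sum 60
  kept (positions 1,3,...): 3 7 7 9 5 6 7 4 9 9 → sum 66
Total = 126.
126 mod 10 = 6, so the number is invalid.

invalid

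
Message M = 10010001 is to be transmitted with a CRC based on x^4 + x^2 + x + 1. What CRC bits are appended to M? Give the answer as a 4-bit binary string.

0010

Append 4 zeros: 100100010000. Divide by 10111 (XOR where the leading bit is 1):
  pos 0: 10010 XOR 10111 = 00101
  pos 2: 10100 XOR 10111 = 00011
  pos 5: 11100 XOR 10111 = 01011
  pos 6: 10110 XOR 10111 = 00001
Remainder (last 4 bits) = 0010. This is the CRC / FCS.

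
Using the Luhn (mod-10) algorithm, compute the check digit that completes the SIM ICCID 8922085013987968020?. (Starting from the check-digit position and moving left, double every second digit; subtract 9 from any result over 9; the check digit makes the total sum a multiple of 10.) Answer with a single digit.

0

Partial digits right→left: 0 2 0 8 6 9 7 8 9 3 1 0 5 8 0 2 2 9 8
Double every second digit counting from the check-digit position (so the 1st, 3rd, 5th, ... of the partial from the right).
  doubled (with −9 where >9): 0 0 3 5 9 2 1 0 4 7 → sum 31
  kept as-is: 2 8 9 8 3 0 8 2 9 → sum 49
Total = 31 + 49 = 80.
Check digit = (10 − (80 mod 10)) mod 10 = 0.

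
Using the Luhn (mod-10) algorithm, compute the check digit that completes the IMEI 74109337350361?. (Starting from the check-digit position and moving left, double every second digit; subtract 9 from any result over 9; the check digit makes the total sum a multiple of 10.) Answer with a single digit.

Partial digits right→left: 1 6 3 0 5 3 7 3 3 9 0 1 4 7
Double every second digit counting from the check-digit position (so the 1st, 3rd, 5th, ... of the partial from the right).
  doubled (with −9 where >9): 2 6 1 5 6 0 8 → sum 28
  kept as-is: 6 0 3 3 9 1 7 → sum 29
Total = 28 + 29 = 57.
Check digit = (10 − (57 mod 10)) mod 10 = 3.

3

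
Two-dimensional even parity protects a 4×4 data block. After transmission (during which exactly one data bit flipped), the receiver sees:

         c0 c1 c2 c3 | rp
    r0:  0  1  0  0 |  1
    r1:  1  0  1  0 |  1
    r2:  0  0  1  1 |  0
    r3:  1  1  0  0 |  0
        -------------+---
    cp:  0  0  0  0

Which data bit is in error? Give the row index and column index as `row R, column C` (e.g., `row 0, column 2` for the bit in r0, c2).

row 1, column 3

Recompute each row's even parity and compare to rp:
  r0: data parity 1, sent rp 1 → ok
  r1: data parity 0, sent rp 1 → mismatch
  r2: data parity 0, sent rp 0 → ok
  r3: data parity 0, sent rp 0 → ok
Recompute each column's even parity and compare to cp:
  c0: data parity 0, sent cp 0 → ok
  c1: data parity 0, sent cp 0 → ok
  c2: data parity 0, sent cp 0 → ok
  c3: data parity 1, sent cp 0 → mismatch
Exactly one row (r1) and one column (c3) fail → the flipped bit is at their intersection.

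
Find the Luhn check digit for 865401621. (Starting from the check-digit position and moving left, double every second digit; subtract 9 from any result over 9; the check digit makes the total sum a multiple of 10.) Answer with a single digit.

4

Partial digits right→left: 1 2 6 1 0 4 5 6 8
Double every second digit counting from the check-digit position (so the 1st, 3rd, 5th, ... of the partial from the right).
  doubled (with −9 where >9): 2 3 0 1 7 → sum 13
  kept as-is: 2 1 4 6 → sum 13
Total = 13 + 13 = 26.
Check digit = (10 − (26 mod 10)) mod 10 = 4.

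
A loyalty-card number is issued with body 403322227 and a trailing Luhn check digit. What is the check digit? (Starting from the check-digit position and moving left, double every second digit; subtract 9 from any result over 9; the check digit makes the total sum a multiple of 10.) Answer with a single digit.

Partial digits right→left: 7 2 2 2 2 3 3 0 4
Double every second digit counting from the check-digit position (so the 1st, 3rd, 5th, ... of the partial from the right).
  doubled (with −9 where >9): 5 4 4 6 8 → sum 27
  kept as-is: 2 2 3 0 → sum 7
Total = 27 + 7 = 34.
Check digit = (10 − (34 mod 10)) mod 10 = 6.

6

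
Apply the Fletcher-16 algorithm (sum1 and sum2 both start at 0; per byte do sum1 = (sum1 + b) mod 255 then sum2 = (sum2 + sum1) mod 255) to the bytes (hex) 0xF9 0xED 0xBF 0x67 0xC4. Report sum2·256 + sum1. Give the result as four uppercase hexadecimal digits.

Running sums (mod 255):
  after byte 0 (0xF9): sum1=249, sum2=249
  after byte 1 (0xED): sum1=231, sum2=225
  after byte 2 (0xBF): sum1=167, sum2=137
  after byte 3 (0x67): sum1=15, sum2=152
  after byte 4 (0xC4): sum1=211, sum2=108
Checksum = sum2·256 + sum1 = 108·256 + 211 = 27859 = 0x6CD3.

6CD3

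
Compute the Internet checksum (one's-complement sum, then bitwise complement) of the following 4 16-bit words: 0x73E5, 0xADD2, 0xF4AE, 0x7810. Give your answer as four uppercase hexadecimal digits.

One's-complement addition (fold any carry out of bit 15 back into bit 0):
  0x73E5 + 0xADD2 = 0x121B7 → wrap carry → 0x21B8
  0x21B8 + 0xF4AE = 0x11666 → wrap carry → 0x1667
  0x1667 + 0x7810 = 0x08E77
One's-complement sum = 0x8E77.
Checksum = ~0x8E77 & 0xFFFF = 0x7188.

7188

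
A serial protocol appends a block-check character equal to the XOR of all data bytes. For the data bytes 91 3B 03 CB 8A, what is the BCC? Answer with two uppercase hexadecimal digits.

XOR the bytes together:
  start with 0x91
  0x91 ⊕ 0x3B = 0xAA
  0xAA ⊕ 0x03 = 0xA9
  0xA9 ⊕ 0xCB = 0x62
  0x62 ⊕ 0x8A = 0xE8

E8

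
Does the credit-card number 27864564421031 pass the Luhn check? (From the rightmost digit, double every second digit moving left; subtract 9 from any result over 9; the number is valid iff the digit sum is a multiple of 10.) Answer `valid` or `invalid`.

invalid

From the right, keep odd positions and double even positions (subtract 9 from any doubled value over 9):
  doubled (positions 2,4,...): 6 2 8 3 8 7 4 → sum 38
  kept (positions 1,3,...): 1 0 2 4 5 6 7 → sum 25
Total = 63.
63 mod 10 = 3, so the number is invalid.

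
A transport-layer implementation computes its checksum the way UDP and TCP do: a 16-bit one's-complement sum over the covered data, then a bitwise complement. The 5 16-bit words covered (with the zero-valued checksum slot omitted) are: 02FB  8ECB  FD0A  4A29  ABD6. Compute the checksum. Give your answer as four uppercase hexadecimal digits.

7B2E

One's-complement addition (fold any carry out of bit 15 back into bit 0):
  0x02FB + 0x8ECB = 0x091C6
  0x91C6 + 0xFD0A = 0x18ED0 → wrap carry → 0x8ED1
  0x8ED1 + 0x4A29 = 0x0D8FA
  0xD8FA + 0xABD6 = 0x184D0 → wrap carry → 0x84D1
One's-complement sum = 0x84D1.
Checksum = ~0x84D1 & 0xFFFF = 0x7B2E.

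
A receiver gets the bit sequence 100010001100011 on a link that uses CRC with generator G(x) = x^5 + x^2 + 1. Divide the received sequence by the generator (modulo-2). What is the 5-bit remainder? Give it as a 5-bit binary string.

Modulo-2 division of 100010001100011 by 100101:
  pos 0: 100010 XOR 100101 = 000111
  pos 3: 111001 XOR 100101 = 011100
  pos 4: 111001 XOR 100101 = 011100
  pos 5: 111000 XOR 100101 = 011101
  pos 6: 111010 XOR 100101 = 011111
  pos 7: 111110 XOR 100101 = 011011
  pos 8: 110111 XOR 100101 = 010010
  pos 9: 100101 XOR 100101 = 000000
Remainder = 00000 (zero — the frame passes the CRC check).

00000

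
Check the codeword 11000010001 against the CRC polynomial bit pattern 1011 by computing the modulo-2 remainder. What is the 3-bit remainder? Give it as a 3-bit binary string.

000

Modulo-2 division of 11000010001 by 1011:
  pos 0: 1100 XOR 1011 = 0111
  pos 1: 1110 XOR 1011 = 0101
  pos 2: 1010 XOR 1011 = 0001
  pos 5: 1100 XOR 1011 = 0111
  pos 6: 1110 XOR 1011 = 0101
  pos 7: 1011 XOR 1011 = 0000
Remainder = 000 (zero — the frame passes the CRC check).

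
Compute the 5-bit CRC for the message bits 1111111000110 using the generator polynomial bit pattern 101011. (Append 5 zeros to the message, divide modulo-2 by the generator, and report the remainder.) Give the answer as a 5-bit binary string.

01011

Append 5 zeros: 111111100011000000. Divide by 101011 (XOR where the leading bit is 1):
  pos 0: 111111 XOR 101011 = 010100
  pos 1: 101001 XOR 101011 = 000010
  pos 5: 100001 XOR 101011 = 001010
  pos 7: 101010 XOR 101011 = 000001
  pos 12: 100000 XOR 101011 = 001011
Remainder (last 5 bits) = 01011. This is the CRC / FCS.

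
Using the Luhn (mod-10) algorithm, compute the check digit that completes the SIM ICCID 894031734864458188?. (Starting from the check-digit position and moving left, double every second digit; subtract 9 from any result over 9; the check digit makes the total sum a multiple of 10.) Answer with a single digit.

6

Partial digits right→left: 8 8 1 8 5 4 4 6 8 4 3 7 1 3 0 4 9 8
Double every second digit counting from the check-digit position (so the 1st, 3rd, 5th, ... of the partial from the right).
  doubled (with −9 where >9): 7 2 1 8 7 6 2 0 9 → sum 42
  kept as-is: 8 8 4 6 4 7 3 4 8 → sum 52
Total = 42 + 52 = 94.
Check digit = (10 − (94 mod 10)) mod 10 = 6.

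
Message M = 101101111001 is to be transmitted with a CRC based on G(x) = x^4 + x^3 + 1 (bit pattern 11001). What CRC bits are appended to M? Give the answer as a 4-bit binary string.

Append 4 zeros: 1011011110010000. Divide by 11001 (XOR where the leading bit is 1):
  pos 0: 10110 XOR 11001 = 01111
  pos 1: 11111 XOR 11001 = 00110
  pos 3: 11011 XOR 11001 = 00010
  pos 6: 10100 XOR 11001 = 01101
  pos 7: 11011 XOR 11001 = 00010
  pos 10: 10000 XOR 11001 = 01001
  pos 11: 10010 XOR 11001 = 01011
Remainder (last 4 bits) = 1011. This is the CRC / FCS.

1011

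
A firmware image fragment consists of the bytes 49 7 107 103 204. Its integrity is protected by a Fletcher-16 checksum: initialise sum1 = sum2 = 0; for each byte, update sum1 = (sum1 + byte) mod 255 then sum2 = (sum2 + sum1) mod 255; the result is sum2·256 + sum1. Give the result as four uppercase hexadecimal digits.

Running sums (mod 255):
  after byte 0 (49): sum1=49, sum2=49
  after byte 1 (7): sum1=56, sum2=105
  after byte 2 (107): sum1=163, sum2=13
  after byte 3 (103): sum1=11, sum2=24
  after byte 4 (204): sum1=215, sum2=239
Checksum = sum2·256 + sum1 = 239·256 + 215 = 61399 = 0xEFD7.

EFD7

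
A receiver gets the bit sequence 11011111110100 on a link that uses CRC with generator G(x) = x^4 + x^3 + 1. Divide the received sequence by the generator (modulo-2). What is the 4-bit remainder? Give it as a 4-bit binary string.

1010

Modulo-2 division of 11011111110100 by 11001:
  pos 0: 11011 XOR 11001 = 00010
  pos 3: 10111 XOR 11001 = 01110
  pos 4: 11101 XOR 11001 = 00100
  pos 6: 10010 XOR 11001 = 01011
  pos 7: 10111 XOR 11001 = 01110
  pos 8: 11100 XOR 11001 = 00101
Remainder = 1010 (nonzero — an error is detected).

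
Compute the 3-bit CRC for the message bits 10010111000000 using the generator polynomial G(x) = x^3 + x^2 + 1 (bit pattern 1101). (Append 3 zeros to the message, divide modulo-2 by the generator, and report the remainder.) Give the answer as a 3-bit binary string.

Append 3 zeros: 10010111000000000. Divide by 1101 (XOR where the leading bit is 1):
  pos 0: 1001 XOR 1101 = 0100
  pos 1: 1000 XOR 1101 = 0101
  pos 2: 1011 XOR 1101 = 0110
  pos 3: 1101 XOR 1101 = 0000
  pos 7: 1000 XOR 1101 = 0101
  pos 8: 1010 XOR 1101 = 0111
  pos 9: 1110 XOR 1101 = 0011
  pos 11: 1100 XOR 1101 = 0001
Remainder (last 3 bits) = 100. This is the CRC / FCS.

100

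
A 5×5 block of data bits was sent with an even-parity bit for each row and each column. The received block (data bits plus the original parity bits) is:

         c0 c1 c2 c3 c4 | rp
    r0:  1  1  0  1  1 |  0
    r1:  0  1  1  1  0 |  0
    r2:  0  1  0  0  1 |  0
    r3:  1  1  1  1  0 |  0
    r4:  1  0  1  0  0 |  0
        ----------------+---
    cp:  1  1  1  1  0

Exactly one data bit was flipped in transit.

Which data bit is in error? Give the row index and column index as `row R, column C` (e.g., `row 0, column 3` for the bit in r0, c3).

Recompute each row's even parity and compare to rp:
  r0: data parity 0, sent rp 0 → ok
  r1: data parity 1, sent rp 0 → mismatch
  r2: data parity 0, sent rp 0 → ok
  r3: data parity 0, sent rp 0 → ok
  r4: data parity 0, sent rp 0 → ok
Recompute each column's even parity and compare to cp:
  c0: data parity 1, sent cp 1 → ok
  c1: data parity 0, sent cp 1 → mismatch
  c2: data parity 1, sent cp 1 → ok
  c3: data parity 1, sent cp 1 → ok
  c4: data parity 0, sent cp 0 → ok
Exactly one row (r1) and one column (c1) fail → the flipped bit is at their intersection.

row 1, column 1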